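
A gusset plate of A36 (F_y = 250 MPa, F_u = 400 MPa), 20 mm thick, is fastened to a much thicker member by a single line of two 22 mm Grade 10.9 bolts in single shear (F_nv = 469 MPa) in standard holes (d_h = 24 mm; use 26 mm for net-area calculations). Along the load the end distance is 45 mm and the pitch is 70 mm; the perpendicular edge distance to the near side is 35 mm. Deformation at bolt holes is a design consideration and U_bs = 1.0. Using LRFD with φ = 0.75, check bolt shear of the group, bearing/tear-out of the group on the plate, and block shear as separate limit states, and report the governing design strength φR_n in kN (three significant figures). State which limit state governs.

267 kN (bolt shear governs)

Bolt shear: A_b = π·22²/4 = 380.1 mm²; R_n = 469 × 380.1 × 2 × 1 / 1000 = 356.6 kN → 0.75 × 356.6 = 267 kN.
Bearing: edge l_c = 33, r_n = 316.8 kN; interior l_c = 46, r_n = 422.4 kN; R_n = 316.8 + 1·422.4 = 739.2 kN → 554 kN.
Block shear: A_gv = 2300, A_nv = 1520, A_nt = 440 mm²; R_n = min(0.6F_uA_nv, 0.6F_yA_gv) + U_bs·F_u·A_nt = 521 kN → 391 kN.
Bolt shear governs: 267 kN.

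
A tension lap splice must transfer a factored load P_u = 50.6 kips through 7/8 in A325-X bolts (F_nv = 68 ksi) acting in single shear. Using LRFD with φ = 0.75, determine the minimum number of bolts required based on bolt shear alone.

A_b = π·0.875²/4 = 0.6013 in².
Per-bolt design strength φR_n = 0.75 × 68 × 0.6013 × 1 = 30.67 kips.
n ≥ 50.6 / 30.67 = 1.65 → use 2 bolts.

2 bolts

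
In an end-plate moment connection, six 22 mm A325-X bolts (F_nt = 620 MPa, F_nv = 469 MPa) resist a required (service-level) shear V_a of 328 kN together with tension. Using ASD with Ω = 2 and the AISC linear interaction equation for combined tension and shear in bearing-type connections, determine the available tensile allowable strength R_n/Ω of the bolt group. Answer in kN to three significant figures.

A_b = π·22²/4 = 380.1 mm²; f_rv = 328 × 1000 / (6 × 380.1) = 143.8 MPa.
F'_nt = 1.3 F_nt − (Ω F_nt / F_nv) f_rv = 1.3·620 − (2·620/469)·143.8 = 425.8 MPa, capped at F_nt → F'_nt = 425.8 MPa.
R_n = F'_nt · A_b · n = 425.8 × 380.1 × 6 / 1000 = 971.1 kN.
Allowable strength R_n/Ω = 971.1 / 2 = 486 kN.

486 kN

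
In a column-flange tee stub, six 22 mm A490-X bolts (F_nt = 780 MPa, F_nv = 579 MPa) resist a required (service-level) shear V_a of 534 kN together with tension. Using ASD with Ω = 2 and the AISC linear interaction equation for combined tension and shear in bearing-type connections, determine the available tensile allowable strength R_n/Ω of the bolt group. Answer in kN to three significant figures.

A_b = π·22²/4 = 380.1 mm²; f_rv = 534 × 1000 / (6 × 380.1) = 234.1 MPa.
F'_nt = 1.3 F_nt − (Ω F_nt / F_nv) f_rv = 1.3·780 − (2·780/579)·234.1 = 383.2 MPa, capped at F_nt → F'_nt = 383.2 MPa.
R_n = F'_nt · A_b · n = 383.2 × 380.1 × 6 / 1000 = 874 kN.
Allowable strength R_n/Ω = 874 / 2 = 437 kN.

437 kN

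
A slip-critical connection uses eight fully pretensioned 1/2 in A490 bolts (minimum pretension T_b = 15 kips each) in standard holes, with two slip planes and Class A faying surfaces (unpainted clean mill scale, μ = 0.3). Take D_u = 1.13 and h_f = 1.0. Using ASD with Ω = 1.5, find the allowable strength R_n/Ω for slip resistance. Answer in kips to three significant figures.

R_n = μ · D_u · h_f · T_b · n_s · n_b = 0.3 × 1.13 × 1.0 × 15 × 2 × 8 = 81.36 kips.
Allowable strength R_n/Ω = 81.36 / 1.5 = 54.2 kips.

54.2 kips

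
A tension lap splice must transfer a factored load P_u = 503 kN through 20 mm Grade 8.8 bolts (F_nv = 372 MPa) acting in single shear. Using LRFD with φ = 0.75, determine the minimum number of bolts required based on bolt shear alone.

6 bolts

A_b = π·20²/4 = 314.2 mm².
Per-bolt design strength φR_n = 0.75 × 372 × 314.2 × 1 / 1000 = 87.65 kN.
n ≥ 503 / 87.65 = 5.739 → use 6 bolts.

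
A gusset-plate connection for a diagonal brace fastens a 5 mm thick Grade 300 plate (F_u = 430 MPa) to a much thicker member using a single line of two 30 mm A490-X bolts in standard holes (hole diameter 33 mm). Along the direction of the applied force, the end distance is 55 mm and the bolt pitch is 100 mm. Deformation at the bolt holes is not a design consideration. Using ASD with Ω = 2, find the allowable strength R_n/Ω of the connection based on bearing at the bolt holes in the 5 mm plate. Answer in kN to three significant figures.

159 kN

Per bolt r_n = 1.5 l_c t F_u ≤ 3.0 d t F_u; upper limit = 3.0 × 30 × 5 × 430 / 1000 = 193.5 kN.
Edge bolt: l_c = 55 − 33/2 = 38.5 mm → 1.5 × 38.5 × 5 × 430 / 1000 = 124.2 → r_n = 124.2 kN.
Interior bolts: l_c = 100 − 33 = 67 mm → 1.5 × 67 × 5 × 430 / 1000 = 216.1 → r_n = 193.5 kN.
R_n = 1 × 124.2 + 1 × 193.5 = 317.7 kN.
Allowable strength R_n/Ω = 317.7 / 2 = 159 kN.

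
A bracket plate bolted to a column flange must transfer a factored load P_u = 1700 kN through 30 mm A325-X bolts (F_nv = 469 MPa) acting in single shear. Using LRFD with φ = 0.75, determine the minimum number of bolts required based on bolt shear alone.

7 bolts

A_b = π·30²/4 = 706.9 mm².
Per-bolt design strength φR_n = 0.75 × 469 × 706.9 × 1 / 1000 = 248.6 kN.
n ≥ 1700 / 248.6 = 6.837 → use 7 bolts.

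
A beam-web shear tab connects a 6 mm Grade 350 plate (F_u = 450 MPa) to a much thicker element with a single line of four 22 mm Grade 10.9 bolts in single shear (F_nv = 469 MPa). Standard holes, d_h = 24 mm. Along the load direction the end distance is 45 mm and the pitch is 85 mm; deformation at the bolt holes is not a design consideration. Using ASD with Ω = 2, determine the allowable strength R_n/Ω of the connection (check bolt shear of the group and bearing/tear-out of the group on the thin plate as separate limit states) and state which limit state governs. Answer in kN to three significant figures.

Bolt shear: A_b = π·22²/4 = 380.1 mm²; R_n = 469 × 380.1 × 4 × 1 / 1000 = 713.1 kN → 713.1 / 2 = 357 kN.
Bearing (1.5 l_c t F_u ≤ 3.0 d t F_u): upper limit = 3.0·22·6·450 / 1000 = 178.2 kN.
  Edge l_c = 45 − 24/2 = 33 → r_n = 133.7 kN; interior l_c = 85 − 24 = 61 → r_n = 178.2 kN.
  R_n,bearing = 1·133.7 + 3·178.2 = 668.2 kN → 668.2 / 2 = 334 kN.
Bearing governs: 334 kN.

334 kN (bearing governs)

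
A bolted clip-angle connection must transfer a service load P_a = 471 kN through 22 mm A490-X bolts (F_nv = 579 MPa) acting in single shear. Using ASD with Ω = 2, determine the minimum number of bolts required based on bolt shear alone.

A_b = π·22²/4 = 380.1 mm².
Per-bolt allowable strength R_n/Ω = 579 × 380.1 × 1 / 1000 / 2 = 110 kN.
n ≥ 471 / 110 = 4.28 → use 5 bolts.

5 bolts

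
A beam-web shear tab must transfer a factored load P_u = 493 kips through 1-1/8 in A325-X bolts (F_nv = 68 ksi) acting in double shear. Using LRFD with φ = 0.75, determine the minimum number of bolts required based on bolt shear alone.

A_b = π·1.125²/4 = 0.994 in².
Per-bolt design strength φR_n = 0.75 × 68 × 0.994 × 2 = 101.4 kips.
n ≥ 493 / 101.4 = 4.862 → use 5 bolts.

5 bolts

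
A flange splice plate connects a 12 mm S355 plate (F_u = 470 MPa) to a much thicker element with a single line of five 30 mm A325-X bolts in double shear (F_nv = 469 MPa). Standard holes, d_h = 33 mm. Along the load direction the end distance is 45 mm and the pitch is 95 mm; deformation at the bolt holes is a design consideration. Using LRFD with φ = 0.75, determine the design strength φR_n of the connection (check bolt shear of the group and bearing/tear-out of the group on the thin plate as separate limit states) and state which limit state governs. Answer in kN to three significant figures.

Bolt shear: A_b = π·30²/4 = 706.9 mm²; R_n = 469 × 706.9 × 5 × 2 / 1000 = 3315 kN → 0.75 × 3315 = 2490 kN.
Bearing (1.2 l_c t F_u ≤ 2.4 d t F_u): upper limit = 2.4·30·12·470 / 1000 = 406.1 kN.
  Edge l_c = 45 − 33/2 = 28.5 → r_n = 192.9 kN; interior l_c = 95 − 33 = 62 → r_n = 406.1 kN.
  R_n,bearing = 1·192.9 + 4·406.1 = 1817 kN → 0.75 × 1817 = 1360 kN.
Bearing governs: 1360 kN.

1360 kN (bearing governs)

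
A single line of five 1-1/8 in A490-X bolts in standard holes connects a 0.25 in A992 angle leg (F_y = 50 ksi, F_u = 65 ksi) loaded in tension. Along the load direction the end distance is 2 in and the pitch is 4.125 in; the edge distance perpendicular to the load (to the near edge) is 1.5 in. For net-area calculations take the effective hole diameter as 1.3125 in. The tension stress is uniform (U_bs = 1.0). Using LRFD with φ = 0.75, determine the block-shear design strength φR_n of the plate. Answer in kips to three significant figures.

Shear plane L_v = 2 + 4·4.125 = 18.5 in; A_gv = 18.5 × 0.25 = 4.625 in².
A_nv = (18.5 − 4.5·1.3125) × 0.25 = 3.148 in².
A_nt = (1.5 − 0.5·1.3125) × 0.25 = 0.2109 in².
0.6 F_u A_nv = 122.8 kips; 0.6 F_y A_gv = 138.8 kips → shear rupture governs the shear term.
R_n = 122.8 + 1.0 × 65 × 0.2109 = 136.5 kips.
Design strength φR_n = 0.75 × 136.5 = 102 kips.

102 kips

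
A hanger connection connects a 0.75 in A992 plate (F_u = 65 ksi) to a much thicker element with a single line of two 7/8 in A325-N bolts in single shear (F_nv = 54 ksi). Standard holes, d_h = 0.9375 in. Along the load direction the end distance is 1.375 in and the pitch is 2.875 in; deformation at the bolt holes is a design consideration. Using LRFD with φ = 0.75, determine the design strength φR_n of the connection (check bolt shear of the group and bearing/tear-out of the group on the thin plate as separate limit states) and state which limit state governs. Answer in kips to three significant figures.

Bolt shear: A_b = π·0.875²/4 = 0.6013 in²; R_n = 54 × 0.6013 × 2 × 1 = 64.94 kips → 0.75 × 64.94 = 48.7 kips.
Bearing (1.2 l_c t F_u ≤ 2.4 d t F_u): upper limit = 2.4·0.875·0.75·65 = 102.4 kips.
  Edge l_c = 1.375 − 0.9375/2 = 0.9062 → r_n = 53.02 kips; interior l_c = 2.875 − 0.9375 = 1.938 → r_n = 102.4 kips.
  R_n,bearing = 1·53.02 + 1·102.4 = 155.4 kips → 0.75 × 155.4 = 117 kips.
Bolt shear governs: 48.7 kips.

48.7 kips (bolt shear governs)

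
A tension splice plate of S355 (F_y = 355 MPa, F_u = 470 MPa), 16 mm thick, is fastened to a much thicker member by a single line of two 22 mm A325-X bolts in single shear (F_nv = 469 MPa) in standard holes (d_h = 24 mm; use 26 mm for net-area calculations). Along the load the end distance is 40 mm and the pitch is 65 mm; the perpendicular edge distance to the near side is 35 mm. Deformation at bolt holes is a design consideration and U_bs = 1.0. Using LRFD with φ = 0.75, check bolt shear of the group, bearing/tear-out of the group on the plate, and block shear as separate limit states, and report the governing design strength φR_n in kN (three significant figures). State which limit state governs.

Bolt shear: A_b = π·22²/4 = 380.1 mm²; R_n = 469 × 380.1 × 2 × 1 / 1000 = 356.6 kN → 0.75 × 356.6 = 267 kN.
Bearing: edge l_c = 28, r_n = 252.7 kN; interior l_c = 41, r_n = 370 kN; R_n = 252.7 + 1·370 = 622.7 kN → 467 kN.
Block shear: A_gv = 1680, A_nv = 1056, A_nt = 352 mm²; R_n = min(0.6F_uA_nv, 0.6F_yA_gv) + U_bs·F_u·A_nt = 463.2 kN → 347 kN.
Bolt shear governs: 267 kN.

267 kN (bolt shear governs)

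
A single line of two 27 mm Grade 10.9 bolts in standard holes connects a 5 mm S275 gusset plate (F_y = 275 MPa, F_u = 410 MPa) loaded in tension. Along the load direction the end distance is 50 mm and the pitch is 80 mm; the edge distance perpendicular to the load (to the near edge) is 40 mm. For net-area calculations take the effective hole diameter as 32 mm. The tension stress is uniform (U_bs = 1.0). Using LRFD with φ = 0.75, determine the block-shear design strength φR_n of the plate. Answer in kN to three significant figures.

113 kN

Shear plane L_v = 50 + 1·80 = 130 mm; A_gv = 130 × 5 = 650 mm².
A_nv = (130 − 1.5·32) × 5 = 410 mm².
A_nt = (40 − 0.5·32) × 5 = 120 mm².
0.6 F_u A_nv = 100.9 kN; 0.6 F_y A_gv = 107.2 kN → shear rupture governs the shear term.
R_n = 100.9 + 1.0 × 410 × 120 / 1000 = 150.1 kN.
Design strength φR_n = 0.75 × 150.1 = 113 kN.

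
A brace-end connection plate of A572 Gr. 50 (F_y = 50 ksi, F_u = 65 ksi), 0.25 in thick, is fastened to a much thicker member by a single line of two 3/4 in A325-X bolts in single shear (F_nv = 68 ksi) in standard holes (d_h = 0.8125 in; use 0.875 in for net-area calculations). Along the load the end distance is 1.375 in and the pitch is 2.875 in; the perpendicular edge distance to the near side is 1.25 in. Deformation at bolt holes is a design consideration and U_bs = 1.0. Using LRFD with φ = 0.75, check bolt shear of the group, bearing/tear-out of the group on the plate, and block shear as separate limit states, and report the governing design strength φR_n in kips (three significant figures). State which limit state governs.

Bolt shear: A_b = π·0.75²/4 = 0.4418 in²; R_n = 68 × 0.4418 × 2 × 1 = 60.08 kips → 0.75 × 60.08 = 45.1 kips.
Bearing: edge l_c = 0.9688, r_n = 18.89 kips; interior l_c = 2.062, r_n = 29.25 kips; R_n = 18.89 + 1·29.25 = 48.14 kips → 36.1 kips.
Block shear: A_gv = 1.062, A_nv = 0.7344, A_nt = 0.2031 in²; R_n = min(0.6F_uA_nv, 0.6F_yA_gv) + U_bs·F_u·A_nt = 41.84 kips → 31.4 kips.
Block shear governs: 31.4 kips.

31.4 kips (block shear governs)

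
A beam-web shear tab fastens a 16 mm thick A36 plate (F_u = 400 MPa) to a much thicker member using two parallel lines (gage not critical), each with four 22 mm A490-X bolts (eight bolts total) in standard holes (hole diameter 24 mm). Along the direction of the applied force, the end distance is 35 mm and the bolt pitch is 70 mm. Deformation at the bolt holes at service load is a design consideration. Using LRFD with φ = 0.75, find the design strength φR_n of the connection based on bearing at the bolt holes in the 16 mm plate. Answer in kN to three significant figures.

1790 kN

Per bolt r_n = 1.2 l_c t F_u ≤ 2.4 d t F_u; upper limit = 2.4 × 22 × 16 × 400 / 1000 = 337.9 kN.
Edge bolt: l_c = 35 − 24/2 = 23 mm → 1.2 × 23 × 16 × 400 / 1000 = 176.6 → r_n = 176.6 kN.
Interior bolts: l_c = 70 − 24 = 46 mm → 1.2 × 46 × 16 × 400 / 1000 = 353.3 → r_n = 337.9 kN.
R_n = 2 × 176.6 + 6 × 337.9 = 2381 kN.
Design strength φR_n = 0.75 × 2381 = 1790 kN.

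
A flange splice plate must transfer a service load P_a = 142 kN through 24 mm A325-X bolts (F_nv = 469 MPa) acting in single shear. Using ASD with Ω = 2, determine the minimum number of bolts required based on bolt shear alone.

2 bolts

A_b = π·24²/4 = 452.4 mm².
Per-bolt allowable strength R_n/Ω = 469 × 452.4 × 1 / 1000 / 2 = 106.1 kN.
n ≥ 142 / 106.1 = 1.339 → use 2 bolts.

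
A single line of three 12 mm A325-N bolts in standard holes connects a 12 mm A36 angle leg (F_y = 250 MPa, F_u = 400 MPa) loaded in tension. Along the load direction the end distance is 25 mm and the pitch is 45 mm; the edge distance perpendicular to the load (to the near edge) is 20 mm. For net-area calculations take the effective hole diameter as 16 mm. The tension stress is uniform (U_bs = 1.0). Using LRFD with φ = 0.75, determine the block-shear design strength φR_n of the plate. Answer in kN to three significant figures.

198 kN

Shear plane L_v = 25 + 2·45 = 115 mm; A_gv = 115 × 12 = 1380 mm².
A_nv = (115 − 2.5·16) × 12 = 900 mm².
A_nt = (20 − 0.5·16) × 12 = 144 mm².
0.6 F_u A_nv = 216 kN; 0.6 F_y A_gv = 207 kN → shear yielding governs the shear term.
R_n = 207 + 1.0 × 400 × 144 / 1000 = 264.6 kN.
Design strength φR_n = 0.75 × 264.6 = 198 kN.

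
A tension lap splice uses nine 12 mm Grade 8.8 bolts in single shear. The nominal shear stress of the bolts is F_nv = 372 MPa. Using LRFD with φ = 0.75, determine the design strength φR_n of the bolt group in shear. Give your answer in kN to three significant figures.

284 kN

A_b = π × 12² / 4 = 113.1 mm².
R_n = F_nv · A_b · n · n_s = 372 × 113.1 × 9 × 1 / 1000 = 378.6 kN.
Design strength φR_n = 0.75 × 378.6 = 284 kN.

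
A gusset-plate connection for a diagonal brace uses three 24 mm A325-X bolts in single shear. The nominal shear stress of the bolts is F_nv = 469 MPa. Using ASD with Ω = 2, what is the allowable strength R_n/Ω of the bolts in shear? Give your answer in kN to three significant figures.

318 kN

A_b = π × 24² / 4 = 452.4 mm².
R_n = F_nv · A_b · n · n_s = 469 × 452.4 × 3 × 1 / 1000 = 636.5 kN.
Allowable strength R_n/Ω = 636.5 / 2 = 318 kN.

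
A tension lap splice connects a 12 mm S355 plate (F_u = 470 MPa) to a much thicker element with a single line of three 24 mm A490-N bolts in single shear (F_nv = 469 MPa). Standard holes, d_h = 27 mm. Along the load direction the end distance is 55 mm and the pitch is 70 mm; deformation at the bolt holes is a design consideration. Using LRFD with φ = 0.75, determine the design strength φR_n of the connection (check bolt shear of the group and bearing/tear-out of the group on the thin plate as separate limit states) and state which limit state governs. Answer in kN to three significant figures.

477 kN (bolt shear governs)

Bolt shear: A_b = π·24²/4 = 452.4 mm²; R_n = 469 × 452.4 × 3 × 1 / 1000 = 636.5 kN → 0.75 × 636.5 = 477 kN.
Bearing (1.2 l_c t F_u ≤ 2.4 d t F_u): upper limit = 2.4·24·12·470 / 1000 = 324.9 kN.
  Edge l_c = 55 − 27/2 = 41.5 → r_n = 280.9 kN; interior l_c = 70 − 27 = 43 → r_n = 291 kN.
  R_n,bearing = 1·280.9 + 2·291 = 862.9 kN → 0.75 × 862.9 = 647 kN.
Bolt shear governs: 477 kN.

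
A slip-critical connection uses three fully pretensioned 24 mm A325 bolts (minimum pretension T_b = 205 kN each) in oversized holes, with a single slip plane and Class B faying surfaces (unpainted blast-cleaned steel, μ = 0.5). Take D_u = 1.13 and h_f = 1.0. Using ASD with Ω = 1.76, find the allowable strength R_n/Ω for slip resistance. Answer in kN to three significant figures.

R_n = μ · D_u · h_f · T_b · n_s · n_b = 0.5 × 1.13 × 1.0 × 205 × 1 × 3 = 347.5 kN.
Allowable strength R_n/Ω = 347.5 / 1.76 = 197 kN.

197 kN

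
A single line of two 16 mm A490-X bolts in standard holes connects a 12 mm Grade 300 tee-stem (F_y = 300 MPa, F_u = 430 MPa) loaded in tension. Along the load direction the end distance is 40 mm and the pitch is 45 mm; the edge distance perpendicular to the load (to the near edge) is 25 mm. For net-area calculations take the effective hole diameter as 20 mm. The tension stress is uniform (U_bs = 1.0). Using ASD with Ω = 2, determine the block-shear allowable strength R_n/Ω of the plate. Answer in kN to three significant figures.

Shear plane L_v = 40 + 1·45 = 85 mm; A_gv = 85 × 12 = 1020 mm².
A_nv = (85 − 1.5·20) × 12 = 660 mm².
A_nt = (25 − 0.5·20) × 12 = 180 mm².
0.6 F_u A_nv = 170.3 kN; 0.6 F_y A_gv = 183.6 kN → shear rupture governs the shear term.
R_n = 170.3 + 1.0 × 430 × 180 / 1000 = 247.7 kN.
Allowable strength R_n/Ω = 247.7 / 2 = 124 kN.

124 kN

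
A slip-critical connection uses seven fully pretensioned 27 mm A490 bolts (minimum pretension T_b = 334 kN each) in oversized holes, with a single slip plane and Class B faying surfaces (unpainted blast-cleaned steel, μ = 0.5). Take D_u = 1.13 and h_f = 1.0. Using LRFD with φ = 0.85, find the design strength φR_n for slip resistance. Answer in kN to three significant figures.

R_n = μ · D_u · h_f · T_b · n_s · n_b = 0.5 × 1.13 × 1.0 × 334 × 1 × 7 = 1321 kN.
Design strength φR_n = 0.85 × 1321 = 1120 kN.

1120 kN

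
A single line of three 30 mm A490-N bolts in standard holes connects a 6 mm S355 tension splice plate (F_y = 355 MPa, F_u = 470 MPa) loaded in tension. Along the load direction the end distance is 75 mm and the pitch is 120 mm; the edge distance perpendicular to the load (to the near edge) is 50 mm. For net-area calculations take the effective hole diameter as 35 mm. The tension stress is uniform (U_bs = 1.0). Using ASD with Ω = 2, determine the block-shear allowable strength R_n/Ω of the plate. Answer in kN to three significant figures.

Shear plane L_v = 75 + 2·120 = 315 mm; A_gv = 315 × 6 = 1890 mm².
A_nv = (315 − 2.5·35) × 6 = 1365 mm².
A_nt = (50 − 0.5·35) × 6 = 195 mm².
0.6 F_u A_nv = 384.9 kN; 0.6 F_y A_gv = 402.6 kN → shear rupture governs the shear term.
R_n = 384.9 + 1.0 × 470 × 195 / 1000 = 476.6 kN.
Allowable strength R_n/Ω = 476.6 / 2 = 238 kN.

238 kN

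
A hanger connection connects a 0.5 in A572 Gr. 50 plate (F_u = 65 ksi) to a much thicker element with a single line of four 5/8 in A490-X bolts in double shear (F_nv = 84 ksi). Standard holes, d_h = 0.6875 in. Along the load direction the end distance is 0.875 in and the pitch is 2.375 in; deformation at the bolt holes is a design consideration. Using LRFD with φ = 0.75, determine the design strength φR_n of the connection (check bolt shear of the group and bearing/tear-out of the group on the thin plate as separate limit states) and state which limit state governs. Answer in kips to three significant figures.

Bolt shear: A_b = π·0.625²/4 = 0.3068 in²; R_n = 84 × 0.3068 × 4 × 2 = 206.2 kips → 0.75 × 206.2 = 155 kips.
Bearing (1.2 l_c t F_u ≤ 2.4 d t F_u): upper limit = 2.4·0.625·0.5·65 = 48.75 kips.
  Edge l_c = 0.875 − 0.6875/2 = 0.5312 → r_n = 20.72 kips; interior l_c = 2.375 − 0.6875 = 1.688 → r_n = 48.75 kips.
  R_n,bearing = 1·20.72 + 3·48.75 = 167 kips → 0.75 × 167 = 125 kips.
Bearing governs: 125 kips.

125 kips (bearing governs)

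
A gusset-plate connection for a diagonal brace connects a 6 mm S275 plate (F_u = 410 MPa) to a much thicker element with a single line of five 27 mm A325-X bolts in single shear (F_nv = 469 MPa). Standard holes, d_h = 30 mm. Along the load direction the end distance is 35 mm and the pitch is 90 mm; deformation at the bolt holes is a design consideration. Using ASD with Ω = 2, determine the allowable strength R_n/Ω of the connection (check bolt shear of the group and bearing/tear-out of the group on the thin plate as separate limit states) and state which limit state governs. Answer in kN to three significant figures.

348 kN (bearing governs)

Bolt shear: A_b = π·27²/4 = 572.6 mm²; R_n = 469 × 572.6 × 5 × 1 / 1000 = 1343 kN → 1343 / 2 = 671 kN.
Bearing (1.2 l_c t F_u ≤ 2.4 d t F_u): upper limit = 2.4·27·6·410 / 1000 = 159.4 kN.
  Edge l_c = 35 − 30/2 = 20 → r_n = 59.04 kN; interior l_c = 90 − 30 = 60 → r_n = 159.4 kN.
  R_n,bearing = 1·59.04 + 4·159.4 = 696.7 kN → 696.7 / 2 = 348 kN.
Bearing governs: 348 kN.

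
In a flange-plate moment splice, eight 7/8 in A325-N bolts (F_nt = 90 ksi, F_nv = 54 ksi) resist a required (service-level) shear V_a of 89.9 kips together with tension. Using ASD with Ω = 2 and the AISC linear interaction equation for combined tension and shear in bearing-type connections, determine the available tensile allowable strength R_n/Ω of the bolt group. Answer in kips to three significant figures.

A_b = π·0.875²/4 = 0.6013 in²; f_rv = 89.9 / (8 × 0.6013) = 18.69 ksi.
F'_nt = 1.3 F_nt − (Ω F_nt / F_nv) f_rv = 1.3·90 − (2·90/54)·18.69 = 54.71 ksi, capped at F_nt → F'_nt = 54.71 ksi.
R_n = F'_nt · A_b · n = 54.71 × 0.6013 × 8 = 263.2 kips.
Allowable strength R_n/Ω = 263.2 / 2 = 132 kips.

132 kips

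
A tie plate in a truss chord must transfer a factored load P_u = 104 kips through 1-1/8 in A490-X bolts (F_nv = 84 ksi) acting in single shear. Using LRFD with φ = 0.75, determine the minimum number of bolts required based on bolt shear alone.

2 bolts

A_b = π·1.125²/4 = 0.994 in².
Per-bolt design strength φR_n = 0.75 × 84 × 0.994 × 1 = 62.62 kips.
n ≥ 104 / 62.62 = 1.661 → use 2 bolts.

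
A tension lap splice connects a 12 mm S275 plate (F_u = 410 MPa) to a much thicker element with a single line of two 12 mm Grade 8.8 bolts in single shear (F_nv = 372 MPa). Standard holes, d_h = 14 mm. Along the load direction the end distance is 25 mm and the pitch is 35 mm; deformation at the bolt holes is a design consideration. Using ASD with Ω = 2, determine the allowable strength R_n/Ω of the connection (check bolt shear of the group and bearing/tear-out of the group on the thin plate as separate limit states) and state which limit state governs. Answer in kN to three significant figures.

42.1 kN (bolt shear governs)

Bolt shear: A_b = π·12²/4 = 113.1 mm²; R_n = 372 × 113.1 × 2 × 1 / 1000 = 84.14 kN → 84.14 / 2 = 42.1 kN.
Bearing (1.2 l_c t F_u ≤ 2.4 d t F_u): upper limit = 2.4·12·12·410 / 1000 = 141.7 kN.
  Edge l_c = 25 − 14/2 = 18 → r_n = 106.3 kN; interior l_c = 35 − 14 = 21 → r_n = 124 kN.
  R_n,bearing = 1·106.3 + 1·124 = 230.3 kN → 230.3 / 2 = 115 kN.
Bolt shear governs: 42.1 kN.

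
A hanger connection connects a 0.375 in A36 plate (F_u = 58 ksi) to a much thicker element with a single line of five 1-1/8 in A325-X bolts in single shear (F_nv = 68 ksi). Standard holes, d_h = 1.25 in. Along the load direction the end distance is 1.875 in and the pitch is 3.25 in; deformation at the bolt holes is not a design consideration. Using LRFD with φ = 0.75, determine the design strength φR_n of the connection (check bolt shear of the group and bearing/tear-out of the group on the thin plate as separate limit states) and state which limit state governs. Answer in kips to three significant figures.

226 kips (bearing governs)

Bolt shear: A_b = π·1.125²/4 = 0.994 in²; R_n = 68 × 0.994 × 5 × 1 = 338 kips → 0.75 × 338 = 253 kips.
Bearing (1.5 l_c t F_u ≤ 3.0 d t F_u): upper limit = 3.0·1.125·0.375·58 = 73.41 kips.
  Edge l_c = 1.875 − 1.25/2 = 1.25 → r_n = 40.78 kips; interior l_c = 3.25 − 1.25 = 2 → r_n = 65.25 kips.
  R_n,bearing = 1·40.78 + 4·65.25 = 301.8 kips → 0.75 × 301.8 = 226 kips.
Bearing governs: 226 kips.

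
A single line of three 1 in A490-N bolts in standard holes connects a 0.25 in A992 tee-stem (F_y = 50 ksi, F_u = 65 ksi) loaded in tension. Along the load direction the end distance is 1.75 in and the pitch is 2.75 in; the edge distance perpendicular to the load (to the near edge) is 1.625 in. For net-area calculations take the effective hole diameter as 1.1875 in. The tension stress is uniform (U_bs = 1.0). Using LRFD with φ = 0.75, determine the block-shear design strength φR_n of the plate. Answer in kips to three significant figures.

43.9 kips

Shear plane L_v = 1.75 + 2·2.75 = 7.25 in; A_gv = 7.25 × 0.25 = 1.812 in².
A_nv = (7.25 − 2.5·1.1875) × 0.25 = 1.07 in².
A_nt = (1.625 − 0.5·1.1875) × 0.25 = 0.2578 in².
0.6 F_u A_nv = 41.74 kips; 0.6 F_y A_gv = 54.38 kips → shear rupture governs the shear term.
R_n = 41.74 + 1.0 × 65 × 0.2578 = 58.5 kips.
Design strength φR_n = 0.75 × 58.5 = 43.9 kips.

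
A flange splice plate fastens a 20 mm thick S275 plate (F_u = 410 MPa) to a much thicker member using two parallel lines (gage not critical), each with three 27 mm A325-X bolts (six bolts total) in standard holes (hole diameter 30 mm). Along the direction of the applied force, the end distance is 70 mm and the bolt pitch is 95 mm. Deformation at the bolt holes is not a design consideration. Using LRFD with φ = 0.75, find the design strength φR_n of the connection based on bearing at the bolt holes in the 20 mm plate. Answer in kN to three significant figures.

2990 kN

Per bolt r_n = 1.5 l_c t F_u ≤ 3.0 d t F_u; upper limit = 3.0 × 27 × 20 × 410 / 1000 = 664.2 kN.
Edge bolt: l_c = 70 − 30/2 = 55 mm → 1.5 × 55 × 20 × 410 / 1000 = 676.5 → r_n = 664.2 kN.
Interior bolts: l_c = 95 − 30 = 65 mm → 1.5 × 65 × 20 × 410 / 1000 = 799.5 → r_n = 664.2 kN.
R_n = 2 × 664.2 + 4 × 664.2 = 3985 kN.
Design strength φR_n = 0.75 × 3985 = 2990 kN.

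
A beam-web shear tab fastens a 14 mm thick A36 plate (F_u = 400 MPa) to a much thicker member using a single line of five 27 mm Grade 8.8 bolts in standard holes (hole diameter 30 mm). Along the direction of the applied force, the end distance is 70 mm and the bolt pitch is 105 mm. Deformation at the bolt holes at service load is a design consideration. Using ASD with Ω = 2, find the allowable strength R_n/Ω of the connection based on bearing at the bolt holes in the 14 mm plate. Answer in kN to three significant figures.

Per bolt r_n = 1.2 l_c t F_u ≤ 2.4 d t F_u; upper limit = 2.4 × 27 × 14 × 400 / 1000 = 362.9 kN.
Edge bolt: l_c = 70 − 30/2 = 55 mm → 1.2 × 55 × 14 × 400 / 1000 = 369.6 → r_n = 362.9 kN.
Interior bolts: l_c = 105 − 30 = 75 mm → 1.2 × 75 × 14 × 400 / 1000 = 504 → r_n = 362.9 kN.
R_n = 1 × 362.9 + 4 × 362.9 = 1814 kN.
Allowable strength R_n/Ω = 1814 / 2 = 907 kN.

907 kN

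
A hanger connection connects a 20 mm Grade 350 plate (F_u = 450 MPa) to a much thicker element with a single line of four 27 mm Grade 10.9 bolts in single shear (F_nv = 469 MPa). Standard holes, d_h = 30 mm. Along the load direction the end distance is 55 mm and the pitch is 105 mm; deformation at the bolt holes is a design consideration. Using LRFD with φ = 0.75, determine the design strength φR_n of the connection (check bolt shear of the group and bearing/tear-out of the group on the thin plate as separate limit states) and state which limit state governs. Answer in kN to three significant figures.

Bolt shear: A_b = π·27²/4 = 572.6 mm²; R_n = 469 × 572.6 × 4 × 1 / 1000 = 1074 kN → 0.75 × 1074 = 806 kN.
Bearing (1.2 l_c t F_u ≤ 2.4 d t F_u): upper limit = 2.4·27·20·450 / 1000 = 583.2 kN.
  Edge l_c = 55 − 30/2 = 40 → r_n = 432 kN; interior l_c = 105 − 30 = 75 → r_n = 583.2 kN.
  R_n,bearing = 1·432 + 3·583.2 = 2182 kN → 0.75 × 2182 = 1640 kN.
Bolt shear governs: 806 kN.

806 kN (bolt shear governs)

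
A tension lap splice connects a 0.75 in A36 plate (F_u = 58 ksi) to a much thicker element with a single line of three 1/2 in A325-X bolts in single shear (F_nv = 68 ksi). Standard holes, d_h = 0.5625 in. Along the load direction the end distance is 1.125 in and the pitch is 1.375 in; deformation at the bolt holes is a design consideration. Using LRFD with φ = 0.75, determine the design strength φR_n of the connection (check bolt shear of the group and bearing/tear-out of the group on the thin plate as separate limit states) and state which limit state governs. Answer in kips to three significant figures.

Bolt shear: A_b = π·0.5²/4 = 0.1963 in²; R_n = 68 × 0.1963 × 3 × 1 = 40.06 kips → 0.75 × 40.06 = 30 kips.
Bearing (1.2 l_c t F_u ≤ 2.4 d t F_u): upper limit = 2.4·0.5·0.75·58 = 52.2 kips.
  Edge l_c = 1.125 − 0.5625/2 = 0.8438 → r_n = 44.04 kips; interior l_c = 1.375 − 0.5625 = 0.8125 → r_n = 42.41 kips.
  R_n,bearing = 1·44.04 + 2·42.41 = 128.9 kips → 0.75 × 128.9 = 96.7 kips.
Bolt shear governs: 30 kips.

30 kips (bolt shear governs)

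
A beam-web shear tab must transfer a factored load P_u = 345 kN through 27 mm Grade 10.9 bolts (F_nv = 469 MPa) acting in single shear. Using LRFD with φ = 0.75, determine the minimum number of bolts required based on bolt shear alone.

A_b = π·27²/4 = 572.6 mm².
Per-bolt design strength φR_n = 0.75 × 469 × 572.6 × 1 / 1000 = 201.4 kN.
n ≥ 345 / 201.4 = 1.713 → use 2 bolts.

2 bolts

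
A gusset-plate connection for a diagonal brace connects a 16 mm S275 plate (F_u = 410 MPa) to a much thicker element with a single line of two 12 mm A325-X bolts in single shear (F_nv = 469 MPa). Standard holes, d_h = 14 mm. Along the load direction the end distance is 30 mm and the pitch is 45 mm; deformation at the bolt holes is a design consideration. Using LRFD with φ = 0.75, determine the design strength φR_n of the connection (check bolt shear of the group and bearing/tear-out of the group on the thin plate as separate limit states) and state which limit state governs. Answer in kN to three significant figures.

Bolt shear: A_b = π·12²/4 = 113.1 mm²; R_n = 469 × 113.1 × 2 × 1 / 1000 = 106.1 kN → 0.75 × 106.1 = 79.6 kN.
Bearing (1.2 l_c t F_u ≤ 2.4 d t F_u): upper limit = 2.4·12·16·410 / 1000 = 188.9 kN.
  Edge l_c = 30 − 14/2 = 23 → r_n = 181.1 kN; interior l_c = 45 − 14 = 31 → r_n = 188.9 kN.
  R_n,bearing = 1·181.1 + 1·188.9 = 370 kN → 0.75 × 370 = 277 kN.
Bolt shear governs: 79.6 kN.

79.6 kN (bolt shear governs)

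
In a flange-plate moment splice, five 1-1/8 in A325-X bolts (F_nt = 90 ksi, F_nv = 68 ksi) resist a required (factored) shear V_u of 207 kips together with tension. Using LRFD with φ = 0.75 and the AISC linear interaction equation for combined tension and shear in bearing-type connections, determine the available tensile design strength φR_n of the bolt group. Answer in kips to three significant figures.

162 kips

A_b = π·1.125²/4 = 0.994 in²; f_rv = 207 / (5 × 0.994) = 41.65 ksi.
F'_nt = 1.3 F_nt − (F_nt / φF_nv) f_rv = 1.3·90 − (90/(0.75·68))·41.65 = 43.5 ksi, capped at F_nt → F'_nt = 43.5 ksi.
R_n = F'_nt · A_b · n = 43.5 × 0.994 × 5 = 216.2 kips.
Design strength φR_n = 0.75 × 216.2 = 162 kips.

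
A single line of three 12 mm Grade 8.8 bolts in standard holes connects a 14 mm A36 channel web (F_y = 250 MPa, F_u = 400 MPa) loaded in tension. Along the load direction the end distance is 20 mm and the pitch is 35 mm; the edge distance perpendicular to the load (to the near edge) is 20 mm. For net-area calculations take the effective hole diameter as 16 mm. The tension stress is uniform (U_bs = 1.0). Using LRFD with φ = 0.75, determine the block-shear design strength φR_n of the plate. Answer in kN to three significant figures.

176 kN

Shear plane L_v = 20 + 2·35 = 90 mm; A_gv = 90 × 14 = 1260 mm².
A_nv = (90 − 2.5·16) × 14 = 700 mm².
A_nt = (20 − 0.5·16) × 14 = 168 mm².
0.6 F_u A_nv = 168 kN; 0.6 F_y A_gv = 189 kN → shear rupture governs the shear term.
R_n = 168 + 1.0 × 400 × 168 / 1000 = 235.2 kN.
Design strength φR_n = 0.75 × 235.2 = 176 kN.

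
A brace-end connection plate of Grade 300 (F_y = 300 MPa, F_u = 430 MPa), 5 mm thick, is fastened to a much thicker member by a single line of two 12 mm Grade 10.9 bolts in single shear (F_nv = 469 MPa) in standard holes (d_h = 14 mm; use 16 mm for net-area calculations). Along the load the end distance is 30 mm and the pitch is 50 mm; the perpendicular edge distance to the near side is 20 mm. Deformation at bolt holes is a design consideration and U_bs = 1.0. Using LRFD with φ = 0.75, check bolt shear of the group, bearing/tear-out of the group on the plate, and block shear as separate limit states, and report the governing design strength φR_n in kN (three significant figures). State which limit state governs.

73.3 kN (block shear governs)

Bolt shear: A_b = π·12²/4 = 113.1 mm²; R_n = 469 × 113.1 × 2 × 1 / 1000 = 106.1 kN → 0.75 × 106.1 = 79.6 kN.
Bearing: edge l_c = 23, r_n = 59.34 kN; interior l_c = 36, r_n = 61.92 kN; R_n = 59.34 + 1·61.92 = 121.3 kN → 90.9 kN.
Block shear: A_gv = 400, A_nv = 280, A_nt = 60 mm²; R_n = min(0.6F_uA_nv, 0.6F_yA_gv) + U_bs·F_u·A_nt = 97.8 kN → 73.3 kN.
Block shear governs: 73.3 kN.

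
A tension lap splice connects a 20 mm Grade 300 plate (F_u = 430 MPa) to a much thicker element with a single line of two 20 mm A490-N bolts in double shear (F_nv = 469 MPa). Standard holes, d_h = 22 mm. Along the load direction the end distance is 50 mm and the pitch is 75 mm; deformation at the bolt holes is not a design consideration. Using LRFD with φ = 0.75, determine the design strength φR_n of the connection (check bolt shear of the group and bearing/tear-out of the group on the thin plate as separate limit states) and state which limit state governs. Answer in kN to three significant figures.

Bolt shear: A_b = π·20²/4 = 314.2 mm²; R_n = 469 × 314.2 × 2 × 2 / 1000 = 589.4 kN → 0.75 × 589.4 = 442 kN.
Bearing (1.5 l_c t F_u ≤ 3.0 d t F_u): upper limit = 3.0·20·20·430 / 1000 = 516 kN.
  Edge l_c = 50 − 22/2 = 39 → r_n = 503.1 kN; interior l_c = 75 − 22 = 53 → r_n = 516 kN.
  R_n,bearing = 1·503.1 + 1·516 = 1019 kN → 0.75 × 1019 = 764 kN.
Bolt shear governs: 442 kN.

442 kN (bolt shear governs)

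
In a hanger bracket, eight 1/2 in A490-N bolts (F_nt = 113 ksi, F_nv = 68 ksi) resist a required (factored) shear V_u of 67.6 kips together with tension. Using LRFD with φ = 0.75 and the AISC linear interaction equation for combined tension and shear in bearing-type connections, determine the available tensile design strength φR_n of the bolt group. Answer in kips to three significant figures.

60.7 kips

A_b = π·0.5²/4 = 0.1963 in²; f_rv = 67.6 / (8 × 0.1963) = 43.04 ksi.
F'_nt = 1.3 F_nt − (F_nt / φF_nv) f_rv = 1.3·113 − (113/(0.75·68))·43.04 = 51.55 ksi, capped at F_nt → F'_nt = 51.55 ksi.
R_n = F'_nt · A_b · n = 51.55 × 0.1963 × 8 = 80.97 kips.
Design strength φR_n = 0.75 × 80.97 = 60.7 kips.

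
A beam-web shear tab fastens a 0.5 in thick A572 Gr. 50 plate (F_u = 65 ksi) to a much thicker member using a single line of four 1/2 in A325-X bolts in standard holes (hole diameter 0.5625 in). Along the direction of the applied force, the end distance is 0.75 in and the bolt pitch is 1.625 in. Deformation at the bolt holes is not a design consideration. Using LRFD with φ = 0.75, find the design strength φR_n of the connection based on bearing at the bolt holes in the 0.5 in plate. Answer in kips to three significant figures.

Per bolt r_n = 1.5 l_c t F_u ≤ 3.0 d t F_u; upper limit = 3.0 × 0.5 × 0.5 × 65 = 48.75 kips.
Edge bolt: l_c = 0.75 − 0.5625/2 = 0.4688 in → 1.5 × 0.4688 × 0.5 × 65 = 22.85 → r_n = 22.85 kips.
Interior bolts: l_c = 1.625 − 0.5625 = 1.062 in → 1.5 × 1.062 × 0.5 × 65 = 51.8 → r_n = 48.75 kips.
R_n = 1 × 22.85 + 3 × 48.75 = 169.1 kips.
Design strength φR_n = 0.75 × 169.1 = 127 kips.

127 kips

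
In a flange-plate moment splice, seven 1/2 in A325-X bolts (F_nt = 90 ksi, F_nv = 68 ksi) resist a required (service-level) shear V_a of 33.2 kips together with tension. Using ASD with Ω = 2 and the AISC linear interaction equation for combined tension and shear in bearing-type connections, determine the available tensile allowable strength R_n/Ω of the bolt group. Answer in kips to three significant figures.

A_b = π·0.5²/4 = 0.1963 in²; f_rv = 33.2 / (7 × 0.1963) = 24.16 ksi.
F'_nt = 1.3 F_nt − (Ω F_nt / F_nv) f_rv = 1.3·90 − (2·90/68)·24.16 = 53.06 ksi, capped at F_nt → F'_nt = 53.06 ksi.
R_n = F'_nt · A_b · n = 53.06 × 0.1963 × 7 = 72.93 kips.
Allowable strength R_n/Ω = 72.93 / 2 = 36.5 kips.

36.5 kips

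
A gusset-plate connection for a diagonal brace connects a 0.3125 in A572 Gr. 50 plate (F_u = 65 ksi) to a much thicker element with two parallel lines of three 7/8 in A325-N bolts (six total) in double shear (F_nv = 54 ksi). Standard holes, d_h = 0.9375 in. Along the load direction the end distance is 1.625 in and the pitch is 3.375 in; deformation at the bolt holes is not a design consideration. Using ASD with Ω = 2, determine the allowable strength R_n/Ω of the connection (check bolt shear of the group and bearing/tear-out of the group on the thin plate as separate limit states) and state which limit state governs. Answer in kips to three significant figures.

142 kips (bearing governs)

Bolt shear: A_b = π·0.875²/4 = 0.6013 in²; R_n = 54 × 0.6013 × 6 × 2 = 389.7 kips → 389.7 / 2 = 195 kips.
Bearing (1.5 l_c t F_u ≤ 3.0 d t F_u): upper limit = 3.0·0.875·0.3125·65 = 53.32 kips.
  Edge l_c = 1.625 − 0.9375/2 = 1.156 → r_n = 35.23 kips; interior l_c = 3.375 − 0.9375 = 2.438 → r_n = 53.32 kips.
  R_n,bearing = 2·35.23 + 4·53.32 = 283.7 kips → 283.7 / 2 = 142 kips.
Bearing governs: 142 kips.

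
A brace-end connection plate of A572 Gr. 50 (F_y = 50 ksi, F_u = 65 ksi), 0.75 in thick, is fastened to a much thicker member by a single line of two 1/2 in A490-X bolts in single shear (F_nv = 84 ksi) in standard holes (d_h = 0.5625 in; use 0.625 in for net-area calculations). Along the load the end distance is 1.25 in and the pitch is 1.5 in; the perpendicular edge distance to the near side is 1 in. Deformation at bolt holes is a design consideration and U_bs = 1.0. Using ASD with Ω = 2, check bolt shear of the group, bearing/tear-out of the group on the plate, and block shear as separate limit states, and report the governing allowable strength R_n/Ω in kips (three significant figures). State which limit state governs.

16.5 kips (bolt shear governs)

Bolt shear: A_b = π·0.5²/4 = 0.1963 in²; R_n = 84 × 0.1963 × 2 × 1 = 32.99 kips → 32.99 / 2 = 16.5 kips.
Bearing: edge l_c = 0.9688, r_n = 56.67 kips; interior l_c = 0.9375, r_n = 54.84 kips; R_n = 56.67 + 1·54.84 = 111.5 kips → 55.8 kips.
Block shear: A_gv = 2.062, A_nv = 1.359, A_nt = 0.5156 in²; R_n = min(0.6F_uA_nv, 0.6F_yA_gv) + U_bs·F_u·A_nt = 86.53 kips → 43.3 kips.
Bolt shear governs: 16.5 kips.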